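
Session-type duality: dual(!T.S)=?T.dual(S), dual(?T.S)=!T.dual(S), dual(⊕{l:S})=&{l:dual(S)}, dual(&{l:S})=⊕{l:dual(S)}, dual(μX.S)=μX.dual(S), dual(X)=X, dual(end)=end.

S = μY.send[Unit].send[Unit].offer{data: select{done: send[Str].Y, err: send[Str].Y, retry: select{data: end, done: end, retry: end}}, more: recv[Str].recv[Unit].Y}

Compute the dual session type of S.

μY.recv[Unit].recv[Unit].select{data: offer{done: recv[Str].Y, err: recv[Str].Y, retry: offer{data: end, done: end, retry: end}}, more: send[Str].send[Unit].Y}

μY → μY  (μ self-dual)
  send[Unit] → recv[Unit]
    send[Unit] → recv[Unit]
      offer{data,more} → select{data,more}  (external→internal)
        case data:
          select{done,err,retry} → offer{done,err,retry}  (select→offer)
            case done:
              send[Str] → recv[Str]
                Y self-dual
            case err:
              send[Str] → recv[Str]
                Y self-dual
            case retry:
              select{data,done,retry} → offer{data,done,retry}  (select→offer)
                case data:
                  end self-dual
                case done:
                  end self-dual
                case retry:
                  end self-dual
        case more:
          recv[Str] → send[Str]
            recv[Unit] → send[Unit]
              Y self-dual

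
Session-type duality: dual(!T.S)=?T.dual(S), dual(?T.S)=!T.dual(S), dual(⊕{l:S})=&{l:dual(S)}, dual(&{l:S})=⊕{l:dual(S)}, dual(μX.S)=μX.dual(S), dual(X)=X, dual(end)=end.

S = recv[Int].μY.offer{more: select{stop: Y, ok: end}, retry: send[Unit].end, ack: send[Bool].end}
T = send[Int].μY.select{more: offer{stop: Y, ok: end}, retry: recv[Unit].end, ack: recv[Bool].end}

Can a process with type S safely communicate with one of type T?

YES

recv[Int] vs send[Int]  match
  μY vs μY  match (rec unchanged)
    offer{more,retry,ack} vs select{more,retry,ack}  match labels match
      [more]
        select{stop,ok} vs offer{stop,ok}  match labels match
          [stop]
            Y vs Y  match
          [ok]
            end vs end  match
      [retry]
        send[Unit] vs recv[Unit]  match
          end vs end  match
      [ack]
        send[Bool] vs recv[Bool]  match
          end vs end  match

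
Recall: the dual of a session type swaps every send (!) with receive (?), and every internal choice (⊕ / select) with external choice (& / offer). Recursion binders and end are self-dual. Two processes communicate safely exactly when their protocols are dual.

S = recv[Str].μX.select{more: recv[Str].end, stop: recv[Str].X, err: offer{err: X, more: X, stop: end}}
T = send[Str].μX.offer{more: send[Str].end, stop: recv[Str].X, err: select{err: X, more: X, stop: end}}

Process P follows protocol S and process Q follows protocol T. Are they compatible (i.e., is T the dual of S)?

recv[Str] vs send[Str]  ok
  μX vs μX  ok (binder kept)
    select{more,stop,err} vs offer{more,stop,err}  ok same labels
      • more:
        recv[Str] vs send[Str]  ok
          end vs end  ok
      • stop:
        recv[Str] vs recv[Str]  ✗ same direction on both sides — not dual

NO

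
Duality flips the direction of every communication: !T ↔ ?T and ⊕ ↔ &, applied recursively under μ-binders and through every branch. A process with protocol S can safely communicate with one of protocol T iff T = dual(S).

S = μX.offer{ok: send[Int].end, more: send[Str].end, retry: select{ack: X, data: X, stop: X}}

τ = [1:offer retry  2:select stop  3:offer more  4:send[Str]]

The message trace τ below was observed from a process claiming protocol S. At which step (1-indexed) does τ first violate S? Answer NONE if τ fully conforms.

NONE

step 1: offer retry  ok  now at select{ack: μX.…, data: μX.…, stop: μX.…}
step 2: select stop  ok  now at μX.…
step 3: offer more  ok  now at send[Str].end
step 4: send[Str]  ok  now at end
trace exhausted — no violation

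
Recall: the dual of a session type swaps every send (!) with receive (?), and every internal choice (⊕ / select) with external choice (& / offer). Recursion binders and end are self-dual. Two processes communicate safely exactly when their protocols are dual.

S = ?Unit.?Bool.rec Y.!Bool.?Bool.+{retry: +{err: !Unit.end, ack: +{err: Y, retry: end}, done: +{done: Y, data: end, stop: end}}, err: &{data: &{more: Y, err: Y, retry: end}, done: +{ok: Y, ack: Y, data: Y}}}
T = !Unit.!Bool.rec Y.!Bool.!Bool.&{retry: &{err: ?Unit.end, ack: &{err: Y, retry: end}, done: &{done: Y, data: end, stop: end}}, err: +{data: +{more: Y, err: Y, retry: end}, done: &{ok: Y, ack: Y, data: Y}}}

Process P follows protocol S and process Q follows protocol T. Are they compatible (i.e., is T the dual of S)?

?Unit vs !Unit  ✓
  ?Bool vs !Bool  ✓
    rec Y vs rec Y  ✓ (binder kept)
      !Bool vs !Bool  ✗ same direction on both sides — not dual

NO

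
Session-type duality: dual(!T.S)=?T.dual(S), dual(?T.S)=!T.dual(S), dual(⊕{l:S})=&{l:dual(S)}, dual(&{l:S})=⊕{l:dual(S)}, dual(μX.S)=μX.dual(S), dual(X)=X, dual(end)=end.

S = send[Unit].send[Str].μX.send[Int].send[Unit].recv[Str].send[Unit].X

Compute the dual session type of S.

send[Unit] → recv[Unit]
  send[Str] → recv[Str]
    μX → μX  (binder kept)
      send[Int] → recv[Int]
        send[Unit] → recv[Unit]
          recv[Str] → send[Str]
            send[Unit] → recv[Unit]
              X ↦ X

recv[Unit].recv[Str].μX.recv[Int].recv[Unit].send[Str].recv[Unit].X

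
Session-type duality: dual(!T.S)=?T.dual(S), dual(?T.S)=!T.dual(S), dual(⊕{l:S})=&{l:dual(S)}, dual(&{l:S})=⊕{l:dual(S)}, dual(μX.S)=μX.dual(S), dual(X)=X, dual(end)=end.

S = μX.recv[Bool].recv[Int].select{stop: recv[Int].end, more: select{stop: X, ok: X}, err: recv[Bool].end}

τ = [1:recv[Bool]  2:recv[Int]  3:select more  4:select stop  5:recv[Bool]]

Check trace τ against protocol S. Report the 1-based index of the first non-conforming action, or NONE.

NONE

@1 recv[Bool]  match  now at recv[Int].select{stop: recv[Int].end, more: select{stop: μX.…, ok: μX.…}, err: recv[Bool].end}
@2 recv[Int]  match  now at select{stop: recv[Int].end, more: select{stop: μX.…, ok: μX.…}, err: recv[Bool].end}
@3 select more  match  now at select{stop: μX.…, ok: μX.…}
@4 select stop  match  now at μX.…
@5 recv[Bool]  match  now at recv[Int].select{stop: recv[Int].end, more: select{stop: μX.…, ok: μX.…}, err: recv[Bool].end}
trace exhausted — no violation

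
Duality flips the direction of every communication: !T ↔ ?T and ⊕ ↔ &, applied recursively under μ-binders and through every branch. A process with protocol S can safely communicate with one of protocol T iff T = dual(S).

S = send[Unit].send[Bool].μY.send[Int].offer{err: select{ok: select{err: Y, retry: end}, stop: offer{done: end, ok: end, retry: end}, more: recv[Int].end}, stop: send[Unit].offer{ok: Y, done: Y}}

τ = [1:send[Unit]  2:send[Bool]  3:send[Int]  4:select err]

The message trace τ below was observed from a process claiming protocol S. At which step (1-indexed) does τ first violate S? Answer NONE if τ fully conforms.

[1] send[Unit]  ok  residual = send[Bool].μY.…
[2] send[Bool]  ok  residual = μY.…
[3] send[Int]  ok  residual = offer{err: select{ok: select{err: μY.…, retry: end}, stop: offer{done: end, ok: end, retry: end}, more: recv[Int].end}, stop: send[Unit].offer{ok: μY.…, done: μY.…}}
[4] got select err, protocol expects offer err or offer stop  ✗

4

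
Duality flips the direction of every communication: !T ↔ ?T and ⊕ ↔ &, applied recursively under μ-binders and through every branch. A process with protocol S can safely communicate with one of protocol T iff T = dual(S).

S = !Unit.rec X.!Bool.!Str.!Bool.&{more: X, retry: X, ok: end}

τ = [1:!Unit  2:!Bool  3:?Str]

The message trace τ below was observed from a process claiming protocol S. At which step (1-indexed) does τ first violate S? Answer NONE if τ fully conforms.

3

step 1: !Unit  ✓  now at rec X.…
step 2: !Bool  ✓  now at !Str.!Bool.&{more: rec X.…, retry: rec X.…, ok: end}
step 3: got ?Str, protocol expects !Str  ✗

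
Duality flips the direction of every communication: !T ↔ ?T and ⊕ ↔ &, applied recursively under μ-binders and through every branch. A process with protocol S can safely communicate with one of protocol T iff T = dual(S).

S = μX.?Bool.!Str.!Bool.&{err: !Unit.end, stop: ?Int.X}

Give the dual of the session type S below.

μX → μX  (binder kept)
  ?Bool → !Bool
    !Str → ?Str
      !Bool → ?Bool
        &{err,stop} → ⊕{err,stop}  (&→⊕)
          case err:
            !Unit → ?Unit
              dual(end) = end
          case stop:
            ?Int → !Int
              dual(X) = X

μX.!Bool.?Str.?Bool.⊕{err: ?Unit.end, stop: !Int.X}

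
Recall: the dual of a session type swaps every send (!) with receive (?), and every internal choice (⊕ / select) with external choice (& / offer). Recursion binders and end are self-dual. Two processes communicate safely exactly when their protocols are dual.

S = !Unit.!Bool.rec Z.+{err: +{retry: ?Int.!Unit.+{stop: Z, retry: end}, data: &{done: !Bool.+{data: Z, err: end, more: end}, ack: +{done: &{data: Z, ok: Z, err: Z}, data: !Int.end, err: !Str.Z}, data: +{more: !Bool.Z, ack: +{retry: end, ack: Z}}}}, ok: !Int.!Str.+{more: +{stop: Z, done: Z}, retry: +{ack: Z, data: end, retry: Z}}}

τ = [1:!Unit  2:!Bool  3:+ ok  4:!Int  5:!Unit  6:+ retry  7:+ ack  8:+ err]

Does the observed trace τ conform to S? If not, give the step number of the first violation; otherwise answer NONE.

@1 !Unit  ✓  cont: !Bool.rec Z.…
@2 !Bool  ✓  cont: rec Z.…
@3 + ok  ✓  cont: !Int.!Str.+{more: +{stop: rec Z.…, done: rec Z.…}, retry: +{ack: rec Z.…, data: end, retry: rec Z.…}}
@4 !Int  ✓  cont: !Str.+{more: +{stop: rec Z.…, done: rec Z.…}, retry: +{ack: rec Z.…, data: end, retry: rec Z.…}}
@5 got !Unit, protocol expects !Str  ✗

5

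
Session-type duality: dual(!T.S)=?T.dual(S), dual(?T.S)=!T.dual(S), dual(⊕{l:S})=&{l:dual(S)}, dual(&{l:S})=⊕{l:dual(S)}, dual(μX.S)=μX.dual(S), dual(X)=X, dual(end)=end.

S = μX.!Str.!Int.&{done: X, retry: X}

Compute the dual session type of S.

μX ↦ μX  (binder kept)
  !Str ↦ ?Str
    !Int ↦ ?Int
      &{done,retry} ↦ ⊕{done,retry}  (offer→select)
        [done]
          dual(X) = X
        [retry]
          dual(X) = X

μX.?Str.?Int.⊕{done: X, retry: X}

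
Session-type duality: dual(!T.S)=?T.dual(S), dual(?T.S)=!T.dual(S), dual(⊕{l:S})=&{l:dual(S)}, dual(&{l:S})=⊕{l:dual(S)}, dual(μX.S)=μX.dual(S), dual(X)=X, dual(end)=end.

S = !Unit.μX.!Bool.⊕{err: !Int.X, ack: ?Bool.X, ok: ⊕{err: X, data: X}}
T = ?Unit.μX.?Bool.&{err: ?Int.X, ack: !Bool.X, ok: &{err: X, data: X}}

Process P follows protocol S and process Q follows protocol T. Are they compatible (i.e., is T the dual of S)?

!Unit | ?Unit  ok
  μX | μX  ok (μ self-dual)
    !Bool | ?Bool  ok
      ⊕{err,ack,ok} | &{err,ack,ok}  ok label sets agree
        • err:
          !Int | ?Int  ok
            X | X  ok
        • ack:
          ?Bool | !Bool  ok
            X | X  ok
        • ok:
          ⊕{err,data} | &{err,data}  ok label sets agree
            • err:
              X | X  ok
            • data:
              X | X  ok

YES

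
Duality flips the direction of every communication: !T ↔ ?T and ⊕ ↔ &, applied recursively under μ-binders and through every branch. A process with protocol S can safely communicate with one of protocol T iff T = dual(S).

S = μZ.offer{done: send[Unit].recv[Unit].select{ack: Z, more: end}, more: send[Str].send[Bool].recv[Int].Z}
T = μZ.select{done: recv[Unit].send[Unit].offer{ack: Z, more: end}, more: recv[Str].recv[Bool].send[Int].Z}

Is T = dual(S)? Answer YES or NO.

YES

μZ ‖ μZ  match (binder kept)
  offer{done,more} ‖ select{done,more}  match labels match
    [done]
      send[Unit] ‖ recv[Unit]  match
        recv[Unit] ‖ send[Unit]  match
          select{ack,more} ‖ offer{ack,more}  match labels match
            [ack]
              Z ‖ Z  match
            [more]
              end ‖ end  match
    [more]
      send[Str] ‖ recv[Str]  match
        send[Bool] ‖ recv[Bool]  match
          recv[Int] ‖ send[Int]  match
            Z ‖ Z  match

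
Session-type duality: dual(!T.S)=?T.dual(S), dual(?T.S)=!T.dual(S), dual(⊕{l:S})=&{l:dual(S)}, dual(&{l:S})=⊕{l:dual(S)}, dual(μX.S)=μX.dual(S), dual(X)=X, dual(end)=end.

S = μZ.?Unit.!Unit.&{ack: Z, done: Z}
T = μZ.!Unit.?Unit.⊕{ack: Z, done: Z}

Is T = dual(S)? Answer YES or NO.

YES

μZ vs μZ  ok (binder kept)
  ?Unit vs !Unit  ok
    !Unit vs ?Unit  ok
      &{ack,done} vs ⊕{ack,done}  ok same labels
        [ack]
          Z vs Z  ok
        [done]
          Z vs Z  ok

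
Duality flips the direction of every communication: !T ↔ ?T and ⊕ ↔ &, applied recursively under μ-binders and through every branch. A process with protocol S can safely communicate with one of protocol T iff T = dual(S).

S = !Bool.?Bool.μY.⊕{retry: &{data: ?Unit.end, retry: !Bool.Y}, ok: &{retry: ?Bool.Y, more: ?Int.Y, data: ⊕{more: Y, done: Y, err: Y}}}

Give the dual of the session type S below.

?Bool.!Bool.μY.&{retry: ⊕{data: !Unit.end, retry: ?Bool.Y}, ok: ⊕{retry: !Bool.Y, more: !Int.Y, data: &{more: Y, done: Y, err: Y}}}

!Bool ↦ ?Bool
  ?Bool ↦ !Bool
    μY ↦ μY  (rec unchanged)
      ⊕{retry,ok} ↦ &{retry,ok}  (internal→external)
        case retry:
          &{data,retry} ↦ ⊕{data,retry}  (external→internal)
            case data:
              ?Unit ↦ !Unit
                end self-dual
            case retry:
              !Bool ↦ ?Bool
                Y self-dual
        case ok:
          &{retry,more,data} ↦ ⊕{retry,more,data}  (external→internal)
            case retry:
              ?Bool ↦ !Bool
                Y self-dual
            case more:
              ?Int ↦ !Int
                Y self-dual
            case data:
              ⊕{more,done,err} ↦ &{more,done,err}  (internal→external)
                case more:
                  Y self-dual
                case done:
                  Y self-dual
                case err:
                  Y self-dual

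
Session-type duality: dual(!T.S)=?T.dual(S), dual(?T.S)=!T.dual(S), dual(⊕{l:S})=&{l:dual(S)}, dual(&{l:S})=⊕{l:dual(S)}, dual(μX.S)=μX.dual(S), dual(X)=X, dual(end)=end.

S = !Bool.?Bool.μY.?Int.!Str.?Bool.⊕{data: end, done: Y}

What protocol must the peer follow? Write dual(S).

?Bool.!Bool.μY.!Int.?Str.!Bool.&{data: end, done: Y}

!Bool ↦ ?Bool
  ?Bool ↦ !Bool
    μY ↦ μY  (rec unchanged)
      ?Int ↦ !Int
        !Str ↦ ?Str
          ?Bool ↦ !Bool
            ⊕{data,done} ↦ &{data,done}  (select→offer)
              case data:
                end self-dual
              case done:
                Y self-dual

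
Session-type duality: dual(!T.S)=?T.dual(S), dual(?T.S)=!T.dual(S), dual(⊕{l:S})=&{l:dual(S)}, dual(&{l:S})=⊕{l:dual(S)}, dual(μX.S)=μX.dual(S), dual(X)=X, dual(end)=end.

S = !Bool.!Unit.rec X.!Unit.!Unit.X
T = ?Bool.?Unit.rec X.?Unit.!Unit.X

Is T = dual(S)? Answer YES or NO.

!Bool vs ?Bool  ✓
  !Unit vs ?Unit  ✓
    rec X vs rec X  ✓ (μ self-dual)
      !Unit vs ?Unit  ✓
        !Unit vs !Unit  ✗ same direction on both sides — not dual

NO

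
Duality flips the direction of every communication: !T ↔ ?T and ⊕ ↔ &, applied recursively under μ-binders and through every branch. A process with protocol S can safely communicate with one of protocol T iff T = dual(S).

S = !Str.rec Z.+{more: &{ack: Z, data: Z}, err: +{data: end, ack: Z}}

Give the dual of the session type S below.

!Str ↦ ?Str
  rec Z ↦ rec Z  (rec unchanged)
    +{more,err} ↦ &{more,err}  (select→offer)
      case more:
        &{ack,data} ↦ +{ack,data}  (&→⊕)
          case ack:
            dual(Z) = Z
          case data:
            dual(Z) = Z
      case err:
        +{data,ack} ↦ &{data,ack}  (select→offer)
          case data:
            dual(end) = end
          case ack:
            dual(Z) = Z

?Str.rec Z.&{more: +{ack: Z, data: Z}, err: &{data: end, ack: Z}}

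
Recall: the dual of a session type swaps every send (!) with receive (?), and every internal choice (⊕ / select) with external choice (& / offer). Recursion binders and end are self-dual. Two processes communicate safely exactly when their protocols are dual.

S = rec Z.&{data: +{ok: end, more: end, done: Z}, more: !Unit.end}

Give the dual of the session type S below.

rec Z.+{data: &{ok: end, more: end, done: Z}, more: ?Unit.end}

rec Z → rec Z  (μ self-dual)
  &{data,more} → +{data,more}  (&→⊕)
    [data]
      +{ok,more,done} → &{ok,more,done}  (internal→external)
        [ok]
          dual(end) = end
        [more]
          dual(end) = end
        [done]
          dual(Z) = Z
    [more]
      !Unit → ?Unit
        dual(end) = end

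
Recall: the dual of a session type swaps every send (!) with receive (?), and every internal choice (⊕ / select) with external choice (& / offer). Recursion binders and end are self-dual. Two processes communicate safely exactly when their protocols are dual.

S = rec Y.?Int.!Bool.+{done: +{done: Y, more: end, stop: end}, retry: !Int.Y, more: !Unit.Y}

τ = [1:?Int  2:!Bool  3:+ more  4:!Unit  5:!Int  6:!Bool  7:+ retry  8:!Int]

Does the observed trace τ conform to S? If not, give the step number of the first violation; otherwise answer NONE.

5

[1] ?Int  ✓  state: !Bool.+{done: +{done: rec Y.…, more: end, stop: end}, retry: !Int.rec Y.…, more: !Unit.rec Y.…}
[2] !Bool  ✓  state: +{done: +{done: rec Y.…, more: end, stop: end}, retry: !Int.rec Y.…, more: !Unit.rec Y.…}
[3] + more  ✓  state: !Unit.rec Y.…
[4] !Unit  ✓  state: rec Y.…
[5] got !Int, protocol expects ?Int  ✗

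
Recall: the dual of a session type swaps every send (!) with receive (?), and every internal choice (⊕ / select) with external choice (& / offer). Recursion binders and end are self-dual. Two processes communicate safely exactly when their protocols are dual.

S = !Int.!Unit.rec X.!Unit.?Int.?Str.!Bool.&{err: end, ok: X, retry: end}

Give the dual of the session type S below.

!Int = ?Int
  !Unit = ?Unit
    rec X = rec X  (μ self-dual)
      !Unit = ?Unit
        ?Int = !Int
          ?Str = !Str
            !Bool = ?Bool
              &{err,ok,retry} = +{err,ok,retry}  (external→internal)
                [err]
                  end self-dual
                [ok]
                  X self-dual
                [retry]
                  end self-dual

?Int.?Unit.rec X.?Unit.!Int.!Str.?Bool.+{err: end, ok: X, retry: end}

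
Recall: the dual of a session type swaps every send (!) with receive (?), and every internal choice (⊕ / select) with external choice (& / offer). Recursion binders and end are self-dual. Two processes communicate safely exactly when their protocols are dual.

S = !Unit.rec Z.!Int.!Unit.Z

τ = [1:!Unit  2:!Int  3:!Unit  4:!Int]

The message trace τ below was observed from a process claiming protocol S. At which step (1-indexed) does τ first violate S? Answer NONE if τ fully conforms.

[1] !Unit  ok  now at rec Z.…
[2] !Int  ok  now at !Unit.rec Z.…
[3] !Unit  ok  now at rec Z.…
[4] !Int  ok  now at !Unit.rec Z.…
all 4 steps conform

NONE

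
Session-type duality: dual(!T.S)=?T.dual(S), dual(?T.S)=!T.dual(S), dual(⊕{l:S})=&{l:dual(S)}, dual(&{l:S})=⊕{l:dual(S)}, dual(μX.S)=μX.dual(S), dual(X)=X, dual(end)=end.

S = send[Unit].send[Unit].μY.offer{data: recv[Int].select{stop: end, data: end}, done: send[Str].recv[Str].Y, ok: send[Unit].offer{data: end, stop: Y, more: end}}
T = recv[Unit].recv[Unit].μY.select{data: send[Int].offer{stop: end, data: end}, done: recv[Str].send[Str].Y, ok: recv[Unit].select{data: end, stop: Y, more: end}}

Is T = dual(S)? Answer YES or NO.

YES

send[Unit] ‖ recv[Unit]  ✓
  send[Unit] ‖ recv[Unit]  ✓
    μY ‖ μY  ✓ (μ self-dual)
      offer{data,done,ok} ‖ select{data,done,ok}  ✓ same labels
        [data]
          recv[Int] ‖ send[Int]  ✓
            select{stop,data} ‖ offer{stop,data}  ✓ same labels
              [stop]
                end ‖ end  ✓
              [data]
                end ‖ end  ✓
        [done]
          send[Str] ‖ recv[Str]  ✓
            recv[Str] ‖ send[Str]  ✓
              Y ‖ Y  ✓
        [ok]
          send[Unit] ‖ recv[Unit]  ✓
            offer{data,stop,more} ‖ select{data,stop,more}  ✓ same labels
              [data]
                end ‖ end  ✓
              [stop]
                Y ‖ Y  ✓
              [more]
                end ‖ end  ✓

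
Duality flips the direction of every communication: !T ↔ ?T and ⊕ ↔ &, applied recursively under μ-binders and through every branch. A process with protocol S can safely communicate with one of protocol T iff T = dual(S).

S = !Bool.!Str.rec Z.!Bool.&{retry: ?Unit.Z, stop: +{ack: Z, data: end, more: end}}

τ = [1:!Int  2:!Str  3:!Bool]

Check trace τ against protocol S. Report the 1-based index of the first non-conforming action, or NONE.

1

@1 got !Int, protocol expects !Bool  ✗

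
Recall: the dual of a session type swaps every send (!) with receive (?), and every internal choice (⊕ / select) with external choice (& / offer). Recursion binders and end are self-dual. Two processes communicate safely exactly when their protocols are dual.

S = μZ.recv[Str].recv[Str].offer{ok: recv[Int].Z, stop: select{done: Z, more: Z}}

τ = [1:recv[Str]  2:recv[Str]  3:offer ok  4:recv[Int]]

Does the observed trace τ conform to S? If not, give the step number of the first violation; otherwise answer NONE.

NONE

[1] recv[Str]  match  now at recv[Str].offer{ok: recv[Int].μZ.…, stop: select{done: μZ.…, more: μZ.…}}
[2] recv[Str]  match  now at offer{ok: recv[Int].μZ.…, stop: select{done: μZ.…, more: μZ.…}}
[3] offer ok  match  now at recv[Int].μZ.…
[4] recv[Int]  match  now at μZ.…
all 4 steps conform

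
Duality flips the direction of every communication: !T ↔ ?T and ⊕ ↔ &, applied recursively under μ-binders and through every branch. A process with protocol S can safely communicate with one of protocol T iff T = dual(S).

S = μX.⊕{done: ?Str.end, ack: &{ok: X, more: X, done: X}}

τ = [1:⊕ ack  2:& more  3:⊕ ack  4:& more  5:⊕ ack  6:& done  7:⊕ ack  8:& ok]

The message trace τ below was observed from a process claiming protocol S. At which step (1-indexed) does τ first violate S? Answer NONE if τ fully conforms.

NONE

@1 ⊕ ack  ok  cont: &{ok: μX.…, more: μX.…, done: μX.…}
@2 & more  ok  cont: μX.…
@3 ⊕ ack  ok  cont: &{ok: μX.…, more: μX.…, done: μX.…}
@4 & more  ok  cont: μX.…
@5 ⊕ ack  ok  cont: &{ok: μX.…, more: μX.…, done: μX.…}
@6 & done  ok  cont: μX.…
@7 ⊕ ack  ok  cont: &{ok: μX.…, more: μX.…, done: μX.…}
@8 & ok  ok  cont: μX.…
all 8 steps conform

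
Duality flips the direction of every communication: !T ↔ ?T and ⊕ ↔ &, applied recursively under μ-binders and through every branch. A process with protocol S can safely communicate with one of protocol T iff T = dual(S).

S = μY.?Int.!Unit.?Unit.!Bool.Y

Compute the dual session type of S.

μY.!Int.?Unit.!Unit.?Bool.Y

μY = μY  (rec unchanged)
  ?Int = !Int
    !Unit = ?Unit
      ?Unit = !Unit
        !Bool = ?Bool
          Y ↦ Y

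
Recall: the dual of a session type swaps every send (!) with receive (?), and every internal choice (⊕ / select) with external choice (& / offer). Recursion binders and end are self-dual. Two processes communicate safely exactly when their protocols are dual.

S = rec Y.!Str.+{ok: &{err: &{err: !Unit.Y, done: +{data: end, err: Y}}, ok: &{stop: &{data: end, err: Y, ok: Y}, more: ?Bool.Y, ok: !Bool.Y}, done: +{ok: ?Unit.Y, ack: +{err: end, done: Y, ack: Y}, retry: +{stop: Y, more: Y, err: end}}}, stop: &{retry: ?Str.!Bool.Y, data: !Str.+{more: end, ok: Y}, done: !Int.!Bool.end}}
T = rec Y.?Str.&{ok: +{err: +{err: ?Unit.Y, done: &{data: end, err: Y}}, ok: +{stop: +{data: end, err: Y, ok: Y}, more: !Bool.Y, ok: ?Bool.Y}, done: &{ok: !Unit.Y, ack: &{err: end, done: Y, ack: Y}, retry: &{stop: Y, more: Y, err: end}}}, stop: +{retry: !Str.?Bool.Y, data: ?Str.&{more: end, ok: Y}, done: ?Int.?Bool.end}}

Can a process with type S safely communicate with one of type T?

YES

rec Y ‖ rec Y  match (μ self-dual)
  !Str ‖ ?Str  match
    +{ok,stop} ‖ &{ok,stop}  match labels match
      [ok]
        &{err,ok,done} ‖ +{err,ok,done}  match labels match
          [err]
            &{err,done} ‖ +{err,done}  match labels match
              [err]
                !Unit ‖ ?Unit  match
                  Y ‖ Y  match
              [done]
                +{data,err} ‖ &{data,err}  match labels match
                  [data]
                    end ‖ end  match
                  [err]
                    Y ‖ Y  match
          [ok]
            &{stop,more,ok} ‖ +{stop,more,ok}  match labels match
              [stop]
                &{data,err,ok} ‖ +{data,err,ok}  match labels match
                  [data]
                    end ‖ end  match
                  [err]
                    Y ‖ Y  match
                  [ok]
                    Y ‖ Y  match
              [more]
                ?Bool ‖ !Bool  match
                  Y ‖ Y  match
              [ok]
                !Bool ‖ ?Bool  match
                  Y ‖ Y  match
          [done]
            +{ok,ack,retry} ‖ &{ok,ack,retry}  match labels match
              [ok]
                ?Unit ‖ !Unit  match
                  Y ‖ Y  match
              [ack]
                +{err,done,ack} ‖ &{err,done,ack}  match labels match
                  [err]
                    end ‖ end  match
                  [done]
                    Y ‖ Y  match
                  [ack]
                    Y ‖ Y  match
              [retry]
                +{stop,more,err} ‖ &{stop,more,err}  match labels match
                  [stop]
                    Y ‖ Y  match
                  [more]
                    Y ‖ Y  match
                  [err]
                    end ‖ end  match
      [stop]
        &{retry,data,done} ‖ +{retry,data,done}  match labels match
          [retry]
            ?Str ‖ !Str  match
              !Bool ‖ ?Bool  match
                Y ‖ Y  match
          [data]
            !Str ‖ ?Str  match
              +{more,ok} ‖ &{more,ok}  match labels match
                [more]
                  end ‖ end  match
                [ok]
                  Y ‖ Y  match
          [done]
            !Int ‖ ?Int  match
              !Bool ‖ ?Bool  match
                end ‖ end  match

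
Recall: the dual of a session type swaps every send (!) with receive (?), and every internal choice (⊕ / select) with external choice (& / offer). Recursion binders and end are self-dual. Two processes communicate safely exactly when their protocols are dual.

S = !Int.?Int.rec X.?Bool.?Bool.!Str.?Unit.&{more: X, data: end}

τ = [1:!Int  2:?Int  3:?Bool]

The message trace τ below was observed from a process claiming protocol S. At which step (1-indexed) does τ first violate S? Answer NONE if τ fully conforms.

[1] !Int  ok  state: ?Int.rec X.…
[2] ?Int  ok  state: rec X.…
[3] ?Bool  ok  state: ?Bool.!Str.?Unit.&{more: rec X.…, data: end}
trace exhausted — no violation

NONE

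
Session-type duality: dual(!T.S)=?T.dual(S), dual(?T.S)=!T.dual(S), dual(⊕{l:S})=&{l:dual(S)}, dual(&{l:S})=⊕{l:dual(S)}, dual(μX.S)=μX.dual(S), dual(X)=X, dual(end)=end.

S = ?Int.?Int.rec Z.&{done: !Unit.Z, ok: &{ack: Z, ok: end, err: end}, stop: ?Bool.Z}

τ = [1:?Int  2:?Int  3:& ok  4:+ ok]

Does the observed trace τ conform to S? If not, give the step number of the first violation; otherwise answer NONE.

step 1: ?Int  ok  now at ?Int.rec Z.…
step 2: ?Int  ok  now at rec Z.…
step 3: & ok  ok  now at &{ack: rec Z.…, ok: end, err: end}
step 4: got + ok, protocol expects & ack or & ok or & err  ✗

4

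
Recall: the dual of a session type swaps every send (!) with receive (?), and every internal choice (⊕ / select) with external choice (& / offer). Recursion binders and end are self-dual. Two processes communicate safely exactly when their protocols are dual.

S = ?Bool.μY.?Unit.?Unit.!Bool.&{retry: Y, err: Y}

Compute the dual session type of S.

!Bool.μY.!Unit.!Unit.?Bool.⊕{retry: Y, err: Y}

?Bool → !Bool
  μY → μY  (μ self-dual)
    ?Unit → !Unit
      ?Unit → !Unit
        !Bool → ?Bool
          &{retry,err} → ⊕{retry,err}  (external→internal)
            case retry:
              Y ↦ Y
            case err:
              Y ↦ Y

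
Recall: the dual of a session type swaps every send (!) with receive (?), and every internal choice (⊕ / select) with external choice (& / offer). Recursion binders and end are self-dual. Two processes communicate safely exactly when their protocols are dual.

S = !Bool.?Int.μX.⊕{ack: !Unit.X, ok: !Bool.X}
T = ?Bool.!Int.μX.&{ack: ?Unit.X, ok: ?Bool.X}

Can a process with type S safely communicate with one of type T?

!Bool ‖ ?Bool  ✓
  ?Int ‖ !Int  ✓
    μX ‖ μX  ✓ (rec unchanged)
      ⊕{ack,ok} ‖ &{ack,ok}  ✓ labels match
        case ack:
          !Unit ‖ ?Unit  ✓
            X ‖ X  ✓
        case ok:
          !Bool ‖ ?Bool  ✓
            X ‖ X  ✓

YES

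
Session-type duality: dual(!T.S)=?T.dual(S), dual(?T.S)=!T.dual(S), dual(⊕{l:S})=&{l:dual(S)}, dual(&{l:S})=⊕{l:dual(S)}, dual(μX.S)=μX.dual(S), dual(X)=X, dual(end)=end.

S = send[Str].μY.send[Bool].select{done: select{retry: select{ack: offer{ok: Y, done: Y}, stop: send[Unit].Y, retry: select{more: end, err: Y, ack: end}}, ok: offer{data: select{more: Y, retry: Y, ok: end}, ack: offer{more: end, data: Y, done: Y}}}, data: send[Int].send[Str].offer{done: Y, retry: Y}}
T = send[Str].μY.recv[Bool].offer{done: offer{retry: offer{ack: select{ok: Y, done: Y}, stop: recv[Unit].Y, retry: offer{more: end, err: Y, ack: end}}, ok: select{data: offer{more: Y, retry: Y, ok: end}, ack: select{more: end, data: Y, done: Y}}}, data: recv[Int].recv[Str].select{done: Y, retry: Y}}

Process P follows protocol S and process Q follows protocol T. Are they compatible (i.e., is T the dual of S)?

NO

send[Str] | send[Str]  ✗ same direction on both sides — not dual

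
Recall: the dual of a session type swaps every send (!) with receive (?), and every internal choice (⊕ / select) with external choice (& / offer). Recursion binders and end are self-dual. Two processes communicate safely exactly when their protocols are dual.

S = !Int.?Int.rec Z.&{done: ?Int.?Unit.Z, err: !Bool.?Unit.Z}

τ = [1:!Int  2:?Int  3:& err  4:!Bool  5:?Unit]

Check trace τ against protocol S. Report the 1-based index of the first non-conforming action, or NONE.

NONE

@1 !Int  ✓  state: ?Int.rec Z.…
@2 ?Int  ✓  state: rec Z.…
@3 & err  ✓  state: !Bool.?Unit.rec Z.…
@4 !Bool  ✓  state: ?Unit.rec Z.…
@5 ?Unit  ✓  state: rec Z.…
trace exhausted — no violation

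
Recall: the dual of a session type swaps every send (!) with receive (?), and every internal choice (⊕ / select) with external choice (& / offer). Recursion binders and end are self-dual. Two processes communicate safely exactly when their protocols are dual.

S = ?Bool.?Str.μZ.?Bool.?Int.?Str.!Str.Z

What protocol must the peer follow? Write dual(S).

?Bool = !Bool
  ?Str = !Str
    μZ = μZ  (rec unchanged)
      ?Bool = !Bool
        ?Int = !Int
          ?Str = !Str
            !Str = ?Str
              dual(Z) = Z

!Bool.!Str.μZ.!Bool.!Int.!Str.?Str.Z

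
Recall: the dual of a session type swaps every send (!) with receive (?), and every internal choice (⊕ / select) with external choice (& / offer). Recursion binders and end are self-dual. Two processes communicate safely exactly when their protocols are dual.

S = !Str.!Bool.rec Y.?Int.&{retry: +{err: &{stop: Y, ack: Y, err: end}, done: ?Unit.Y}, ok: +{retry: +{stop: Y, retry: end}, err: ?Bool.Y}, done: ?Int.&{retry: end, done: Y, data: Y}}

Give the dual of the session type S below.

!Str = ?Str
  !Bool = ?Bool
    rec Y = rec Y  (μ self-dual)
      ?Int = !Int
        &{retry,ok,done} = +{retry,ok,done}  (offer→select)
          case retry:
            +{err,done} = &{err,done}  (⊕→&)
              case err:
                &{stop,ack,err} = +{stop,ack,err}  (offer→select)
                  case stop:
                    dual(Y) = Y
                  case ack:
                    dual(Y) = Y
                  case err:
                    dual(end) = end
              case done:
                ?Unit = !Unit
                  dual(Y) = Y
          case ok:
            +{retry,err} = &{retry,err}  (⊕→&)
              case retry:
                +{stop,retry} = &{stop,retry}  (⊕→&)
                  case stop:
                    dual(Y) = Y
                  case retry:
                    dual(end) = end
              case err:
                ?Bool = !Bool
                  dual(Y) = Y
          case done:
            ?Int = !Int
              &{retry,done,data} = +{retry,done,data}  (offer→select)
                case retry:
                  dual(end) = end
                case done:
                  dual(Y) = Y
                case data:
                  dual(Y) = Y

?Str.?Bool.rec Y.!Int.+{retry: &{err: +{stop: Y, ack: Y, err: end}, done: !Unit.Y}, ok: &{retry: &{stop: Y, retry: end}, err: !Bool.Y}, done: !Int.+{retry: end, done: Y, data: Y}}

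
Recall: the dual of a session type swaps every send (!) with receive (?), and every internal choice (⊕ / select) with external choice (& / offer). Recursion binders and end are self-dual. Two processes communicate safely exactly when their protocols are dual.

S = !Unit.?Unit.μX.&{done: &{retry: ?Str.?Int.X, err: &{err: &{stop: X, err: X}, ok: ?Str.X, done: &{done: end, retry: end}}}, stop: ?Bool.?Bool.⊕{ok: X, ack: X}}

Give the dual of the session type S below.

?Unit.!Unit.μX.⊕{done: ⊕{retry: !Str.!Int.X, err: ⊕{err: ⊕{stop: X, err: X}, ok: !Str.X, done: ⊕{done: end, retry: end}}}, stop: !Bool.!Bool.&{ok: X, ack: X}}

!Unit = ?Unit
  ?Unit = !Unit
    μX = μX  (μ self-dual)
      &{done,stop} = ⊕{done,stop}  (offer→select)
        case done:
          &{retry,err} = ⊕{retry,err}  (offer→select)
            case retry:
              ?Str = !Str
                ?Int = !Int
                  X ↦ X
            case err:
              &{err,ok,done} = ⊕{err,ok,done}  (offer→select)
                case err:
                  &{stop,err} = ⊕{stop,err}  (offer→select)
                    case stop:
                      X ↦ X
                    case err:
                      X ↦ X
                case ok:
                  ?Str = !Str
                    X ↦ X
                case done:
                  &{done,retry} = ⊕{done,retry}  (offer→select)
                    case done:
                      end ↦ end
                    case retry:
                      end ↦ end
        case stop:
          ?Bool = !Bool
            ?Bool = !Bool
              ⊕{ok,ack} = &{ok,ack}  (internal→external)
                case ok:
                  X ↦ X
                case ack:
                  X ↦ X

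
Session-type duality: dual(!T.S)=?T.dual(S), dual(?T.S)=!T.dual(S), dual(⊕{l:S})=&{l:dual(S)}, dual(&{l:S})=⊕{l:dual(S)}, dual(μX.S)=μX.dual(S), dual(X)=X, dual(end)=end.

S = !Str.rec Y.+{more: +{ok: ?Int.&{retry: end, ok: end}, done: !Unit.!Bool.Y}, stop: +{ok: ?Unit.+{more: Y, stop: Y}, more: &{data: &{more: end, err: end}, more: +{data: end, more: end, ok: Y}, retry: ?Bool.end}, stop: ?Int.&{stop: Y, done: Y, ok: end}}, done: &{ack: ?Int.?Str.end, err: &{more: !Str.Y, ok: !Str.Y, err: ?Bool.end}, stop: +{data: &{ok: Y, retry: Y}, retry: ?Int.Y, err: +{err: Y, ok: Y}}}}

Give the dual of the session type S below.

?Str.rec Y.&{more: &{ok: !Int.+{retry: end, ok: end}, done: ?Unit.?Bool.Y}, stop: &{ok: !Unit.&{more: Y, stop: Y}, more: +{data: +{more: end, err: end}, more: &{data: end, more: end, ok: Y}, retry: !Bool.end}, stop: !Int.+{stop: Y, done: Y, ok: end}}, done: +{ack: !Int.!Str.end, err: +{more: ?Str.Y, ok: ?Str.Y, err: !Bool.end}, stop: &{data: +{ok: Y, retry: Y}, retry: !Int.Y, err: &{err: Y, ok: Y}}}}

!Str → ?Str
  rec Y → rec Y  (μ self-dual)
    +{more,stop,done} → &{more,stop,done}  (select→offer)
      [more]
        +{ok,done} → &{ok,done}  (select→offer)
          [ok]
            ?Int → !Int
              &{retry,ok} → +{retry,ok}  (offer→select)
                [retry]
                  end self-dual
                [ok]
                  end self-dual
          [done]
            !Unit → ?Unit
              !Bool → ?Bool
                Y self-dual
      [stop]
        +{ok,more,stop} → &{ok,more,stop}  (select→offer)
          [ok]
            ?Unit → !Unit
              +{more,stop} → &{more,stop}  (select→offer)
                [more]
                  Y self-dual
                [stop]
                  Y self-dual
          [more]
            &{data,more,retry} → +{data,more,retry}  (offer→select)
              [data]
                &{more,err} → +{more,err}  (offer→select)
                  [more]
                    end self-dual
                  [err]
                    end self-dual
              [more]
                +{data,more,ok} → &{data,more,ok}  (select→offer)
                  [data]
                    end self-dual
                  [more]
                    end self-dual
                  [ok]
                    Y self-dual
              [retry]
                ?Bool → !Bool
                  end self-dual
          [stop]
            ?Int → !Int
              &{stop,done,ok} → +{stop,done,ok}  (offer→select)
                [stop]
                  Y self-dual
                [done]
                  Y self-dual
                [ok]
                  end self-dual
      [done]
        &{ack,err,stop} → +{ack,err,stop}  (offer→select)
          [ack]
            ?Int → !Int
              ?Str → !Str
                end self-dual
          [err]
            &{more,ok,err} → +{more,ok,err}  (offer→select)
              [more]
                !Str → ?Str
                  Y self-dual
              [ok]
                !Str → ?Str
                  Y self-dual
              [err]
                ?Bool → !Bool
                  end self-dual
          [stop]
            +{data,retry,err} → &{data,retry,err}  (select→offer)
              [data]
                &{ok,retry} → +{ok,retry}  (offer→select)
                  [ok]
                    Y self-dual
                  [retry]
                    Y self-dual
              [retry]
                ?Int → !Int
                  Y self-dual
              [err]
                +{err,ok} → &{err,ok}  (select→offer)
                  [err]
                    Y self-dual
                  [ok]
                    Y self-dual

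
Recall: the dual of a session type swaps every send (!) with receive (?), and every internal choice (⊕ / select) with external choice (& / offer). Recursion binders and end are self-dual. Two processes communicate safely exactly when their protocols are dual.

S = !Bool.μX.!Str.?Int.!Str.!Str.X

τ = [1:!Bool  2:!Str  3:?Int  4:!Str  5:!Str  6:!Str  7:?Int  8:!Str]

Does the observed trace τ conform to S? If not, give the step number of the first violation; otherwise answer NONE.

NONE

step 1: !Bool  ✓  cont: μX.…
step 2: !Str  ✓  cont: ?Int.!Str.!Str.μX.…
step 3: ?Int  ✓  cont: !Str.!Str.μX.…
step 4: !Str  ✓  cont: !Str.μX.…
step 5: !Str  ✓  cont: μX.…
step 6: !Str  ✓  cont: ?Int.!Str.!Str.μX.…
step 7: ?Int  ✓  cont: !Str.!Str.μX.…
step 8: !Str  ✓  cont: !Str.μX.…
all 8 steps conform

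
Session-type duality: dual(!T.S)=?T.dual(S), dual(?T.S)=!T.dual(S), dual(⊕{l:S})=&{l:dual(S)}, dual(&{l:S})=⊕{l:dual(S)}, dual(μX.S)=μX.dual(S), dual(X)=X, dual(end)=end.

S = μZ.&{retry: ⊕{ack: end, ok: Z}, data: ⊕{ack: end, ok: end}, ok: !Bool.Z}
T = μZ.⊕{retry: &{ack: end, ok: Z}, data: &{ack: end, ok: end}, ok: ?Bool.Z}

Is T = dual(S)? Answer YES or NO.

YES

μZ | μZ  ok (rec unchanged)
  &{retry,data,ok} | ⊕{retry,data,ok}  ok same labels
    [retry]
      ⊕{ack,ok} | &{ack,ok}  ok same labels
        [ack]
          end | end  ok
        [ok]
          Z | Z  ok
    [data]
      ⊕{ack,ok} | &{ack,ok}  ok same labels
        [ack]
          end | end  ok
        [ok]
          end | end  ok
    [ok]
      !Bool | ?Bool  ok
        Z | Z  ok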